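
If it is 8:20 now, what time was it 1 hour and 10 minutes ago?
Starting time: 8:20 = 500 total minutes past 12:00
Subtracting: 1 hour and 10 minutes = 70 minutes
500 - 70 = 430 minutes
= 7 hours and 10 minutes past 12:00 = 7:10

Final answer: 7:10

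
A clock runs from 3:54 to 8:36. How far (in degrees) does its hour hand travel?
The hour hand moves 0.5 degrees per minute.
Time elapsed: 8:36 - 3:54 = 282 minutes
Angular displacement: 282 x 0.5 = 141 degrees

Final answer: 141 degrees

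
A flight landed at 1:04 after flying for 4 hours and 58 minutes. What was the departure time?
Starting time: 1:04 = 64 total minutes past 12:00
Subtracting: 4 hours and 58 minutes = 298 minutes
64 - 298 = -234 (negative, add 12 hours = 720) = 486 minutes
= 8 hours and 6 minutes past 12:00 = 8:06

Final answer: 8:06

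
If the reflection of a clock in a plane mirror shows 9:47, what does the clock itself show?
Reflection across the vertical (12-6) axis maps a hand at angle A degrees to (360 - A) degrees, which sends a reading of T minutes past 12:00 to (720 - T) minutes past 12:00.
Mirror reads 9:47 = 587 minutes past 12:00.
Actual time: (720 - 587) mod 720 = 133 minutes = 2:13.

Final answer: 2:13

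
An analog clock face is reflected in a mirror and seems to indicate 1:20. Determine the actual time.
Reflection across the vertical (12-6) axis maps a hand at angle A degrees to (360 - A) degrees, which sends a reading of T minutes past 12:00 to (720 - T) minutes past 12:00.
Mirror reads 1:20 = 80 minutes past 12:00.
Actual time: (720 - 80) mod 720 = 640 minutes = 10:40.

Final answer: 10:40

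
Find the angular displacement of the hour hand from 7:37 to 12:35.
The hour hand moves 0.5 degrees per minute.
Time elapsed: 12:35 - 7:37 = 298 minutes
Angular displacement: 298 x 0.5 = 149 degrees

Final answer: 149 degrees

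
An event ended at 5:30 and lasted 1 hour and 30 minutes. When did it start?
Starting time: 5:30 = 330 total minutes past 12:00
Subtracting: 1 hour and 30 minutes = 90 minutes
330 - 90 = 240 minutes
= 4 hours past 12:00 = 4:00

Final answer: 4:00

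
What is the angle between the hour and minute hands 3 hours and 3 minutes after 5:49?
First find the time 3 hours and 3 minutes after 5:49.
Total minutes: 5 x 60 + 49 + 3 x 60 + 3 = 532.
532 mod 720 = 532 minutes = 8:52.
Now compute the angle at 8:52:
Hour hand: 8 x 30 + 52 x 0.5 = 266 degrees
Minute hand: 52 x 6 = 312 degrees
Difference: |266 - 312| = 46 degrees
The angle is 46 degrees

Final answer: 46 degrees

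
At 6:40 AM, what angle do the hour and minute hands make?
Hour hand position: 6 x 30 + 40 x 0.5 = 200 degrees
Minute hand position: 40 x 6 = 240 degrees
Difference: |200 - 240| = 40 degrees
The angle between the hands is 40 degrees

Final answer: 40 degrees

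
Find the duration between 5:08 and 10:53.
From 5:08 to 10:53:
(10 x 60 + 53) - (5 x 60 + 8) = 653 - 308 = 345 minutes
= 5 hours and 45 minutes

Final answer: 5 hours and 45 minutes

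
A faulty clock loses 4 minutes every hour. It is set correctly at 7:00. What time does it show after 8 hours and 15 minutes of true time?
For every 60 true minutes, the faulty clock advances 60 - 4 = 56 minutes.
True elapsed: 8 hours and 15 minutes = 495 minutes.
Faulty clock advances: 495 x 56/60 = 462 minutes (drift: 33 minutes behind).
Shown time: 7:00 + 462 minutes = 2:42.

Final answer: 2:42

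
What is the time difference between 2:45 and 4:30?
From 2:45 to 4:30:
(4 x 60 + 30) - (2 x 60 + 45) = 270 - 165 = 105 minutes
= 1 hour and 45 minutes

Final answer: 1 hour and 45 minutes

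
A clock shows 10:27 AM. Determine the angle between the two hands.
Hour hand position: 10 x 30 + 27 x 0.5 = 313.5 degrees
Minute hand position: 27 x 6 = 162 degrees
Difference: |313.5 - 162| = 151.5 degrees
The angle between the hands is 151.5 degrees

Final answer: 151.5 degrees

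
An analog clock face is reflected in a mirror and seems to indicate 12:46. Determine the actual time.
Reflection across the vertical (12-6) axis maps a hand at angle A degrees to (360 - A) degrees, which sends a reading of T minutes past 12:00 to (720 - T) minutes past 12:00.
Mirror reads 12:46 = 46 minutes past 12:00.
Actual time: (720 - 46) mod 720 = 674 minutes = 11:14.

Final answer: 11:14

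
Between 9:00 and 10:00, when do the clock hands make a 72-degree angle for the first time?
At t minutes past 9:00, the hour hand is at 30 x 9 + 0.5t degrees and the minute hand is at 6t degrees.
The smaller angle between them is 72 degrees when |30H - 5.5t| = 72 or |30H - 5.5t| = 288.
With H = 9, solve 30 x 9 - 5.5t = +/- target for each target:
  t = (30 x 9 - 72) / 5.5 = 36
  t = (30 x 9 + 72) / 5.5 = 62.18 (outside (0, 60))
  t = (30 x 9 - 288) / 5.5 = -3.27 (outside (0, 60))
  t = (30 x 9 + 288) / 5.5 = 101.45 (outside (0, 60))
Valid solutions in (0, 60): {36} minutes.
The first occurrence is t = 36 minutes.
The hands form a 72-degree angle at 36 minutes past 9:00.

Final answer: 36 minutes past 9:00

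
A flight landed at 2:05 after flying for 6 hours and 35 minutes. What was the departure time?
Starting time: 2:05 = 125 total minutes past 12:00
Subtracting: 6 hours and 35 minutes = 395 minutes
125 - 395 = -270 (negative, add 12 hours = 720) = 450 minutes
= 7 hours and 30 minutes past 12:00 = 7:30

Final answer: 7:30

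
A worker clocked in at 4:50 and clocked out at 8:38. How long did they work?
From 4:50 to 8:38:
(8 x 60 + 38) - (4 x 60 + 50) = 518 - 290 = 228 minutes
= 3 hours and 48 minutes

Final answer: 3 hours and 48 minutes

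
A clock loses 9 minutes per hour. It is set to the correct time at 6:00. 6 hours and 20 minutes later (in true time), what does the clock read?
For every 60 true minutes, the faulty clock advances 60 - 9 = 51 minutes.
True elapsed: 6 hours and 20 minutes = 380 minutes.
Faulty clock advances: 380 x 51/60 = 323 minutes (drift: 57 minutes behind).
Shown time: 6:00 + 323 minutes = 11:23.

Final answer: 11:23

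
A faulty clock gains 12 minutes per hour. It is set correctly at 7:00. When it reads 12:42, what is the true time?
For every 60 true minutes, the faulty clock advances 72 minutes, so 1 faulty-clock minute corresponds to 60/72 true minutes.
From 7:00 to 12:42 on the faulty dial is 342 minutes.
True elapsed: 342 x 60/72 = 285 minutes = 4 hours and 45 minutes.
True time: 7:00 + 4 hours and 45 minutes = 11:45.

Final answer: 11:45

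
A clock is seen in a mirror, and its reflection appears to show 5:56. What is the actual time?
Reflection across the vertical (12-6) axis maps a hand at angle A degrees to (360 - A) degrees, which sends a reading of T minutes past 12:00 to (720 - T) minutes past 12:00.
Mirror reads 5:56 = 356 minutes past 12:00.
Actual time: (720 - 356) mod 720 = 364 minutes = 6:04.

Final answer: 6:04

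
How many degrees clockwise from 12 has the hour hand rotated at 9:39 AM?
The hour hand moves 30 degrees per hour and 0.5 degrees per minute.
At 9:39: (9) x 30 + 39 x 0.5 = 270 + 19.5 = 289.5 degrees

Final answer: 289.5 degrees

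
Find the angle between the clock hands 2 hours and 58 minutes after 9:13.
First find the time 2 hours and 58 minutes after 9:13.
Total minutes: 9 x 60 + 13 + 2 x 60 + 58 = 731.
731 mod 720 = 11 minutes = 12:11.
Now compute the angle at 12:11:
Hour hand: 0 x 30 + 11 x 0.5 = 5.5 degrees
Minute hand: 11 x 6 = 66 degrees
Difference: |5.5 - 66| = 60.5 degrees
The angle is 60.5 degrees

Final answer: 60.5 degrees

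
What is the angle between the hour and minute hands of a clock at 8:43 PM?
Hour hand position: 8 x 30 + 43 x 0.5 = 261.5 degrees
Minute hand position: 43 x 6 = 258 degrees
Difference: |261.5 - 258| = 3.5 degrees
The angle between the hands is 3.5 degrees

Final answer: 3.5 degrees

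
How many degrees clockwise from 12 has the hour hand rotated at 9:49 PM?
The hour hand moves 30 degrees per hour and 0.5 degrees per minute.
At 9:49: (9) x 30 + 49 x 0.5 = 270 + 24.5 = 294.5 degrees

Final answer: 294.5 degrees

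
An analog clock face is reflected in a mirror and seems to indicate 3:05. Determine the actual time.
Reflection across the vertical (12-6) axis maps a hand at angle A degrees to (360 - A) degrees, which sends a reading of T minutes past 12:00 to (720 - T) minutes past 12:00.
Mirror reads 3:05 = 185 minutes past 12:00.
Actual time: (720 - 185) mod 720 = 535 minutes = 8:55.

Final answer: 8:55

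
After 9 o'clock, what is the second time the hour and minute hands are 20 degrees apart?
At t minutes past 9:00, the hour hand is at 30 x 9 + 0.5t degrees and the minute hand is at 6t degrees.
The smaller angle between them is 20 degrees when |30H - 5.5t| = 20 or |30H - 5.5t| = 340.
With H = 9, solve 30 x 9 - 5.5t = +/- target for each target:
  t = (30 x 9 - 20) / 5.5 = 45.45
  t = (30 x 9 + 20) / 5.5 = 52.73
  t = (30 x 9 - 340) / 5.5 = -12.73 (outside (0, 60))
  t = (30 x 9 + 340) / 5.5 = 110.91 (outside (0, 60))
Valid solutions in (0, 60): {45.45, 52.73} minutes.
The second occurrence is t = 52.73 minutes.
The hands form a 20-degree angle at 52.73 minutes past 9:00.

Final answer: 52.73 minutes past 9:00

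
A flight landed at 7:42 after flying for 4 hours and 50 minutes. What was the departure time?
Starting time: 7:42 = 462 total minutes past 12:00
Subtracting: 4 hours and 50 minutes = 290 minutes
462 - 290 = 172 minutes
= 2 hours and 52 minutes past 12:00 = 2:52

Final answer: 2:52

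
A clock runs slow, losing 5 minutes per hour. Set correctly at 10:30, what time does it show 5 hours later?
For every 60 true minutes, the faulty clock advances 60 - 5 = 55 minutes.
True elapsed: 5 hours = 300 minutes.
Faulty clock advances: 300 x 55/60 = 275 minutes (drift: 25 minutes behind).
Shown time: 10:30 + 275 minutes = 3:05.

Final answer: 3:05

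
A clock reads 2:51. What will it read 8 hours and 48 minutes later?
Starting time: 2:51
Adding 48 minutes to 51 minutes: 51 + 48 = 99 minutes = 1 hour and 39 minutes
Adding 8 hours: 2 + 8 + 1 (carry) = 11
Final time: 11:39

Final answer: 11:39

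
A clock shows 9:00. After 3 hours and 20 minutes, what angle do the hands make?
First find the time 3 hours and 20 minutes after 9:00.
Total minutes: 9 x 60 + 0 + 3 x 60 + 20 = 740.
740 mod 720 = 20 minutes = 12:20.
Now compute the angle at 12:20:
Hour hand: 0 x 30 + 20 x 0.5 = 10 degrees
Minute hand: 20 x 6 = 120 degrees
Difference: |10 - 120| = 110 degrees
The angle is 110 degrees

Final answer: 110 degrees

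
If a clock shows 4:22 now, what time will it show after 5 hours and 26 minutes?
Starting time: 4:22
Adding 26 minutes to 22 minutes: 22 + 26 = 48 minutes
Adding 5 hours: 4 + 5 = 9
Final time: 9:48

Final answer: 9:48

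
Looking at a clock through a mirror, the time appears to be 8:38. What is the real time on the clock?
Reflection across the vertical (12-6) axis maps a hand at angle A degrees to (360 - A) degrees, which sends a reading of T minutes past 12:00 to (720 - T) minutes past 12:00.
Mirror reads 8:38 = 518 minutes past 12:00.
Actual time: (720 - 518) mod 720 = 202 minutes = 3:22.

Final answer: 3:22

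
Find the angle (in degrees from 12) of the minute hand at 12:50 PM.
The minute hand moves 6 degrees per minute.
At 12:50: 50 x 6 = 300 degrees

Final answer: 300 degrees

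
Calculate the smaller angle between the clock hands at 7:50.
Hour hand position: 7 x 30 + 50 x 0.5 = 235 degrees
Minute hand position: 50 x 6 = 300 degrees
Difference: |235 - 300| = 65 degrees
The angle between the hands is 65 degrees

Final answer: 65 degrees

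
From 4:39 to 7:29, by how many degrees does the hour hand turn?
The hour hand moves 0.5 degrees per minute.
Time elapsed: 7:29 - 4:39 = 170 minutes
Angular displacement: 170 x 0.5 = 85 degrees

Final answer: 85 degrees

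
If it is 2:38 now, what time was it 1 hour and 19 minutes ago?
Starting time: 2:38 = 158 total minutes past 12:00
Subtracting: 1 hour and 19 minutes = 79 minutes
158 - 79 = 79 minutes
= 1 hour and 19 minutes past 12:00 = 1:19

Final answer: 1:19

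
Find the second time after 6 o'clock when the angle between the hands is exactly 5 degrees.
At t minutes past 6:00, the hour hand is at 30 x 6 + 0.5t degrees and the minute hand is at 6t degrees.
The smaller angle between them is 5 degrees when |30H - 5.5t| = 5 or |30H - 5.5t| = 355.
With H = 6, solve 30 x 6 - 5.5t = +/- target for each target:
  t = (30 x 6 - 5) / 5.5 = 31.82
  t = (30 x 6 + 5) / 5.5 = 33.64
  t = (30 x 6 - 355) / 5.5 = -31.82 (outside (0, 60))
  t = (30 x 6 + 355) / 5.5 = 97.27 (outside (0, 60))
Valid solutions in (0, 60): {31.82, 33.64} minutes.
The second occurrence is t = 33.64 minutes.
The hands form a 5-degree angle at 33.64 minutes past 6:00.

Final answer: 33.64 minutes past 6:00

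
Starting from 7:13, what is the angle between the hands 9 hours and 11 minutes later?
First find the time 9 hours and 11 minutes after 7:13.
Total minutes: 7 x 60 + 13 + 9 x 60 + 11 = 984.
984 mod 720 = 264 minutes = 4:24.
Now compute the angle at 4:24:
Hour hand: 4 x 30 + 24 x 0.5 = 132 degrees
Minute hand: 24 x 6 = 144 degrees
Difference: |132 - 144| = 12 degrees
The angle is 12 degrees

Final answer: 12 degrees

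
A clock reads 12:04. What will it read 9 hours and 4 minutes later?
Starting time: 12:04
Adding 4 minutes to 4 minutes: 4 + 4 = 8 minutes
Adding 9 hours: 12 + 9 = 21 - 12 = 9
Final time: 9:08

Final answer: 9:08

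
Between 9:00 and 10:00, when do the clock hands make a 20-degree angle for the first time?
At t minutes past 9:00, the hour hand is at 30 x 9 + 0.5t degrees and the minute hand is at 6t degrees.
The smaller angle between them is 20 degrees when |30H - 5.5t| = 20 or |30H - 5.5t| = 340.
With H = 9, solve 30 x 9 - 5.5t = +/- target for each target:
  t = (30 x 9 - 20) / 5.5 = 45.45
  t = (30 x 9 + 20) / 5.5 = 52.73
  t = (30 x 9 - 340) / 5.5 = -12.73 (outside (0, 60))
  t = (30 x 9 + 340) / 5.5 = 110.91 (outside (0, 60))
Valid solutions in (0, 60): {45.45, 52.73} minutes.
The first occurrence is t = 45.45 minutes.
The hands form a 20-degree angle at 45.45 minutes past 9:00.

Final answer: 45.45 minutes past 9:00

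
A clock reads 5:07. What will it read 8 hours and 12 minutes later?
Starting time: 5:07
Adding 12 minutes to 7 minutes: 7 + 12 = 19 minutes
Adding 8 hours: 5 + 8 = 13 - 12 = 1
Final time: 1:19

Final answer: 1:19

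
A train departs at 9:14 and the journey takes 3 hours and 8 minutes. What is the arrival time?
Starting time: 9:14
Adding 8 minutes to 14 minutes: 14 + 8 = 22 minutes
Adding 3 hours: 9 + 3 = 12
Final time: 12:22

Final answer: 12:22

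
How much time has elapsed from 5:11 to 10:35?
From 5:11 to 10:35:
(10 x 60 + 35) - (5 x 60 + 11) = 635 - 311 = 324 minutes
= 5 hours and 24 minutes

Final answer: 5 hours and 24 minutes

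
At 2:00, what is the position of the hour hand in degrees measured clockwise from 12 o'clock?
The hour hand moves 30 degrees per hour and 0.5 degrees per minute.
At 2:00: (2) x 30 + 0 x 0.5 = 60 + 0 = 60 degrees

Final answer: 60 degrees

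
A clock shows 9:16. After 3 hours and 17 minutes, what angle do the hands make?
First find the time 3 hours and 17 minutes after 9:16.
Total minutes: 9 x 60 + 16 + 3 x 60 + 17 = 753.
753 mod 720 = 33 minutes = 12:33.
Now compute the angle at 12:33:
Hour hand: 0 x 30 + 33 x 0.5 = 16.5 degrees
Minute hand: 33 x 6 = 198 degrees
Difference: |16.5 - 198| = 181.5 degrees
Smaller angle: 360 - 181.5 = 178.5 degrees

Final answer: 178.5 degrees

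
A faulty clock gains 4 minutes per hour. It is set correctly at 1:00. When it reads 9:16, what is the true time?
For every 60 true minutes, the faulty clock advances 64 minutes, so 1 faulty-clock minute corresponds to 60/64 true minutes.
From 1:00 to 9:16 on the faulty dial is 496 minutes.
True elapsed: 496 x 60/64 = 465 minutes = 7 hours and 45 minutes.
True time: 1:00 + 7 hours and 45 minutes = 8:45.

Final answer: 8:45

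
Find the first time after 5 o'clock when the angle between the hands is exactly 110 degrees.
At t minutes past 5:00, the hour hand is at 30 x 5 + 0.5t degrees and the minute hand is at 6t degrees.
The smaller angle between them is 110 degrees when |30H - 5.5t| = 110 or |30H - 5.5t| = 250.
With H = 5, solve 30 x 5 - 5.5t = +/- target for each target:
  t = (30 x 5 - 110) / 5.5 = 7.27
  t = (30 x 5 + 110) / 5.5 = 47.27
  t = (30 x 5 - 250) / 5.5 = -18.18 (outside (0, 60))
  t = (30 x 5 + 250) / 5.5 = 72.73 (outside (0, 60))
Valid solutions in (0, 60): {7.27, 47.27} minutes.
The first occurrence is t = 7.27 minutes.
The hands form a 110-degree angle at 7.27 minutes past 5:00.

Final answer: 7.27 minutes past 5:00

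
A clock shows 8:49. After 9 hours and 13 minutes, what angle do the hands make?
First find the time 9 hours and 13 minutes after 8:49.
Total minutes: 8 x 60 + 49 + 9 x 60 + 13 = 1082.
1082 mod 720 = 362 minutes = 6:02.
Now compute the angle at 6:02:
Hour hand: 6 x 30 + 2 x 0.5 = 181 degrees
Minute hand: 2 x 6 = 12 degrees
Difference: |181 - 12| = 169 degrees
The angle is 169 degrees

Final answer: 169 degrees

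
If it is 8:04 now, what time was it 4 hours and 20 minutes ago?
Starting time: 8:04 = 484 total minutes past 12:00
Subtracting: 4 hours and 20 minutes = 260 minutes
484 - 260 = 224 minutes
= 3 hours and 44 minutes past 12:00 = 3:44

Final answer: 3:44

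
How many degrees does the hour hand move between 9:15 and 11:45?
The hour hand moves 0.5 degrees per minute.
Time elapsed: 11:45 - 9:15 = 150 minutes
Angular displacement: 150 x 0.5 = 75 degrees

Final answer: 75 degrees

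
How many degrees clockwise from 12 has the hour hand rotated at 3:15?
The hour hand moves 30 degrees per hour and 0.5 degrees per minute.
At 3:15: (3) x 30 + 15 x 0.5 = 90 + 7.5 = 97.5 degrees

Final answer: 97.5 degrees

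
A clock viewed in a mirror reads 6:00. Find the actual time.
Reflection across the vertical (12-6) axis maps a hand at angle A degrees to (360 - A) degrees, which sends a reading of T minutes past 12:00 to (720 - T) minutes past 12:00.
Mirror reads 6:00 = 360 minutes past 12:00.
Actual time: (720 - 360) mod 720 = 360 minutes = 6:00.

Final answer: 6:00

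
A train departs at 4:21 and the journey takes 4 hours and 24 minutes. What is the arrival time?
Starting time: 4:21
Adding 24 minutes to 21 minutes: 21 + 24 = 45 minutes
Adding 4 hours: 4 + 4 = 8
Final time: 8:45

Final answer: 8:45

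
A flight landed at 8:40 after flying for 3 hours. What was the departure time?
Starting time: 8:40 = 520 total minutes past 12:00
Subtracting: 3 hours = 180 minutes
520 - 180 = 340 minutes
= 5 hours and 40 minutes past 12:00 = 5:40

Final answer: 5:40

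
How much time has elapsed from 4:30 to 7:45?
From 4:30 to 7:45:
(7 x 60 + 45) - (4 x 60 + 30) = 465 - 270 = 195 minutes
= 3 hours and 15 minutes

Final answer: 3 hours and 15 minutes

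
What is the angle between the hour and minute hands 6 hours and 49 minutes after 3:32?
First find the time 6 hours and 49 minutes after 3:32.
Total minutes: 3 x 60 + 32 + 6 x 60 + 49 = 621.
621 mod 720 = 621 minutes = 10:21.
Now compute the angle at 10:21:
Hour hand: 10 x 30 + 21 x 0.5 = 310.5 degrees
Minute hand: 21 x 6 = 126 degrees
Difference: |310.5 - 126| = 184.5 degrees
Smaller angle: 360 - 184.5 = 175.5 degrees

Final answer: 175.5 degrees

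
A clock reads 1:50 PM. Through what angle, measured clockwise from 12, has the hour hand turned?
The hour hand moves 30 degrees per hour and 0.5 degrees per minute.
At 1:50: (1) x 30 + 50 x 0.5 = 30 + 25 = 55 degrees

Final answer: 55 degrees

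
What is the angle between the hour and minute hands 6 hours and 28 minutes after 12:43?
First find the time 6 hours and 28 minutes after 12:43.
Total minutes: 12 x 60 + 43 + 6 x 60 + 28 = 1151.
1151 mod 720 = 431 minutes = 7:11.
Now compute the angle at 7:11:
Hour hand: 7 x 30 + 11 x 0.5 = 215.5 degrees
Minute hand: 11 x 6 = 66 degrees
Difference: |215.5 - 66| = 149.5 degrees
The angle is 149.5 degrees

Final answer: 149.5 degrees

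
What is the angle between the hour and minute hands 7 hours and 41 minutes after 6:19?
First find the time 7 hours and 41 minutes after 6:19.
Total minutes: 6 x 60 + 19 + 7 x 60 + 41 = 840.
840 mod 720 = 120 minutes = 2:00.
Now compute the angle at 2:00:
Hour hand: 2 x 30 + 0 x 0.5 = 60 degrees
Minute hand: 0 x 6 = 0 degrees
Difference: |60 - 0| = 60 degrees
The angle is 60 degrees

Final answer: 60 degrees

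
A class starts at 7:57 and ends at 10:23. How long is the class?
From 7:57 to 10:23:
(10 x 60 + 23) - (7 x 60 + 57) = 623 - 477 = 146 minutes
= 2 hours and 26 minutes

Final answer: 2 hours and 26 minutes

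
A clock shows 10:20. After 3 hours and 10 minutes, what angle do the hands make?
First find the time 3 hours and 10 minutes after 10:20.
Total minutes: 10 x 60 + 20 + 3 x 60 + 10 = 810.
810 mod 720 = 90 minutes = 1:30.
Now compute the angle at 1:30:
Hour hand: 1 x 30 + 30 x 0.5 = 45 degrees
Minute hand: 30 x 6 = 180 degrees
Difference: |45 - 180| = 135 degrees
The angle is 135 degrees

Final answer: 135 degrees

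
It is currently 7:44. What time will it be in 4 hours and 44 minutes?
Starting time: 7:44
Adding 44 minutes to 44 minutes: 44 + 44 = 88 minutes = 1 hour and 28 minutes
Adding 4 hours: 7 + 4 + 1 (carry) = 12
Final time: 12:28

Final answer: 12:28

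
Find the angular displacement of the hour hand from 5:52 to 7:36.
The hour hand moves 0.5 degrees per minute.
Time elapsed: 7:36 - 5:52 = 104 minutes
Angular displacement: 104 x 0.5 = 52 degrees

Final answer: 52 degrees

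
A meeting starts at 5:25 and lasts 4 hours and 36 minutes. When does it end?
Starting time: 5:25
Adding 36 minutes to 25 minutes: 25 + 36 = 61 minutes = 1 hour and 1 minute
Adding 4 hours: 5 + 4 + 1 (carry) = 10
Final time: 10:01

Final answer: 10:01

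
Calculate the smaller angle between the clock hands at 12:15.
Hour hand position: 0 x 30 + 15 x 0.5 = 7.5 degrees
Minute hand position: 15 x 6 = 90 degrees
Difference: |7.5 - 90| = 82.5 degrees
The angle between the hands is 82.5 degrees

Final answer: 82.5 degrees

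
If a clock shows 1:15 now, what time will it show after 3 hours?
Starting time: 1:15
Adding 0 minutes to 15 minutes: 15 + 0 = 15 minutes
Adding 3 hours: 1 + 3 = 4
Final time: 4:15

Final answer: 4:15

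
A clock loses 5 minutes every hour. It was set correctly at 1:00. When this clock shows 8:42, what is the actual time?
For every 60 true minutes, the faulty clock advances 55 minutes, so 1 faulty-clock minute corresponds to 60/55 true minutes.
From 1:00 to 8:42 on the faulty dial is 462 minutes.
True elapsed: 462 x 60/55 = 504 minutes = 8 hours and 24 minutes.
True time: 1:00 + 8 hours and 24 minutes = 9:24.

Final answer: 9:24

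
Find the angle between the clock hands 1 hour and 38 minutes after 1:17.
First find the time 1 hour and 38 minutes after 1:17.
Total minutes: 1 x 60 + 17 + 1 x 60 + 38 = 175.
175 mod 720 = 175 minutes = 2:55.
Now compute the angle at 2:55:
Hour hand: 2 x 30 + 55 x 0.5 = 87.5 degrees
Minute hand: 55 x 6 = 330 degrees
Difference: |87.5 - 330| = 242.5 degrees
Smaller angle: 360 - 242.5 = 117.5 degrees

Final answer: 117.5 degrees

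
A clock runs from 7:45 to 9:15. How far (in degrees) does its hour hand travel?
The hour hand moves 0.5 degrees per minute.
Time elapsed: 9:15 - 7:45 = 90 minutes
Angular displacement: 90 x 0.5 = 45 degrees

Final answer: 45 degrees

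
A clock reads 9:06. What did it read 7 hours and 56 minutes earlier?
Starting time: 9:06 = 546 total minutes past 12:00
Subtracting: 7 hours and 56 minutes = 476 minutes
546 - 476 = 70 minutes
= 1 hour and 10 minutes past 12:00 = 1:10

Final answer: 1:10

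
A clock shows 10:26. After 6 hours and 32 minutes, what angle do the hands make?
First find the time 6 hours and 32 minutes after 10:26.
Total minutes: 10 x 60 + 26 + 6 x 60 + 32 = 1018.
1018 mod 720 = 298 minutes = 4:58.
Now compute the angle at 4:58:
Hour hand: 4 x 30 + 58 x 0.5 = 149 degrees
Minute hand: 58 x 6 = 348 degrees
Difference: |149 - 348| = 199 degrees
Smaller angle: 360 - 199 = 161 degrees

Final answer: 161 degrees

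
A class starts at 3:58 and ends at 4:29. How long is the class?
From 3:58 to 4:29:
(4 x 60 + 29) - (3 x 60 + 58) = 269 - 238 = 31 minutes
= 31 minutes

Final answer: 31 minutes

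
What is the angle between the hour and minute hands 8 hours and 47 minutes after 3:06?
First find the time 8 hours and 47 minutes after 3:06.
Total minutes: 3 x 60 + 6 + 8 x 60 + 47 = 713.
713 mod 720 = 713 minutes = 11:53.
Now compute the angle at 11:53:
Hour hand: 11 x 30 + 53 x 0.5 = 356.5 degrees
Minute hand: 53 x 6 = 318 degrees
Difference: |356.5 - 318| = 38.5 degrees
The angle is 38.5 degrees

Final answer: 38.5 degrees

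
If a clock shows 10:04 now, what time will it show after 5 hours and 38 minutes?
Starting time: 10:04
Adding 38 minutes to 4 minutes: 4 + 38 = 42 minutes
Adding 5 hours: 10 + 5 = 15 - 12 = 3
Final time: 3:42

Final answer: 3:42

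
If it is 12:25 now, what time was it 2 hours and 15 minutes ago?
Starting time: 12:25 = 25 total minutes past 12:00
Subtracting: 2 hours and 15 minutes = 135 minutes
25 - 135 = -110 (negative, add 12 hours = 720) = 610 minutes
= 10 hours and 10 minutes past 12:00 = 10:10

Final answer: 10:10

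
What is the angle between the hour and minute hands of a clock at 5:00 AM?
Hour hand position: 5 x 30 + 0 x 0.5 = 150 degrees
Minute hand position: 0 x 6 = 0 degrees
Difference: |150 - 0| = 150 degrees
The angle between the hands is 150 degrees

Final answer: 150 degrees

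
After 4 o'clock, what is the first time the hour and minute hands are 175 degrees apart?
At t minutes past 4:00, the hour hand is at 30 x 4 + 0.5t degrees and the minute hand is at 6t degrees.
The smaller angle between them is 175 degrees when |30H - 5.5t| = 175 or |30H - 5.5t| = 185.
With H = 4, solve 30 x 4 - 5.5t = +/- target for each target:
  t = (30 x 4 - 175) / 5.5 = -10 (outside (0, 60))
  t = (30 x 4 + 175) / 5.5 = 53.64
  t = (30 x 4 - 185) / 5.5 = -11.82 (outside (0, 60))
  t = (30 x 4 + 185) / 5.5 = 55.45
Valid solutions in (0, 60): {53.64, 55.45} minutes.
The first occurrence is t = 53.64 minutes.
The hands form a 175-degree angle at 53.64 minutes past 4:00.

Final answer: 53.64 minutes past 4:00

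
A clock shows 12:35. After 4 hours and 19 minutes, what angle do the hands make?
First find the time 4 hours and 19 minutes after 12:35.
Total minutes: 12 x 60 + 35 + 4 x 60 + 19 = 1014.
1014 mod 720 = 294 minutes = 4:54.
Now compute the angle at 4:54:
Hour hand: 4 x 30 + 54 x 0.5 = 147 degrees
Minute hand: 54 x 6 = 324 degrees
Difference: |147 - 324| = 177 degrees
The angle is 177 degrees

Final answer: 177 degrees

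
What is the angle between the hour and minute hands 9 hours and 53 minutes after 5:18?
First find the time 9 hours and 53 minutes after 5:18.
Total minutes: 5 x 60 + 18 + 9 x 60 + 53 = 911.
911 mod 720 = 191 minutes = 3:11.
Now compute the angle at 3:11:
Hour hand: 3 x 30 + 11 x 0.5 = 95.5 degrees
Minute hand: 11 x 6 = 66 degrees
Difference: |95.5 - 66| = 29.5 degrees
The angle is 29.5 degrees

Final answer: 29.5 degrees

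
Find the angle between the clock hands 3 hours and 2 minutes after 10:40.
First find the time 3 hours and 2 minutes after 10:40.
Total minutes: 10 x 60 + 40 + 3 x 60 + 2 = 822.
822 mod 720 = 102 minutes = 1:42.
Now compute the angle at 1:42:
Hour hand: 1 x 30 + 42 x 0.5 = 51 degrees
Minute hand: 42 x 6 = 252 degrees
Difference: |51 - 252| = 201 degrees
Smaller angle: 360 - 201 = 159 degrees

Final answer: 159 degrees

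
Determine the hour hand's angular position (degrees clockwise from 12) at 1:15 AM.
The hour hand moves 30 degrees per hour and 0.5 degrees per minute.
At 1:15: (1) x 30 + 15 x 0.5 = 30 + 7.5 = 37.5 degrees

Final answer: 37.5 degrees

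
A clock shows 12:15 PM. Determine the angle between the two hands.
Hour hand position: 0 x 30 + 15 x 0.5 = 7.5 degrees
Minute hand position: 15 x 6 = 90 degrees
Difference: |7.5 - 90| = 82.5 degrees
The angle between the hands is 82.5 degrees

Final answer: 82.5 degrees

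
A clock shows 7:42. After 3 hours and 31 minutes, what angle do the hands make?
First find the time 3 hours and 31 minutes after 7:42.
Total minutes: 7 x 60 + 42 + 3 x 60 + 31 = 673.
673 mod 720 = 673 minutes = 11:13.
Now compute the angle at 11:13:
Hour hand: 11 x 30 + 13 x 0.5 = 336.5 degrees
Minute hand: 13 x 6 = 78 degrees
Difference: |336.5 - 78| = 258.5 degrees
Smaller angle: 360 - 258.5 = 101.5 degrees

Final answer: 101.5 degrees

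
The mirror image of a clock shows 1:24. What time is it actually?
Reflection across the vertical (12-6) axis maps a hand at angle A degrees to (360 - A) degrees, which sends a reading of T minutes past 12:00 to (720 - T) minutes past 12:00.
Mirror reads 1:24 = 84 minutes past 12:00.
Actual time: (720 - 84) mod 720 = 636 minutes = 10:36.

Final answer: 10:36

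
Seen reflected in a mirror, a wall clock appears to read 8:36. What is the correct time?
Reflection across the vertical (12-6) axis maps a hand at angle A degrees to (360 - A) degrees, which sends a reading of T minutes past 12:00 to (720 - T) minutes past 12:00.
Mirror reads 8:36 = 516 minutes past 12:00.
Actual time: (720 - 516) mod 720 = 204 minutes = 3:24.

Final answer: 3:24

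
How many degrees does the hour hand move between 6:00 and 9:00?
The hour hand moves 0.5 degrees per minute.
Time elapsed: 9:00 - 6:00 = 180 minutes
Angular displacement: 180 x 0.5 = 90 degrees

Final answer: 90 degrees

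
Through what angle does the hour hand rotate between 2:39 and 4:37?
The hour hand moves 0.5 degrees per minute.
Time elapsed: 4:37 - 2:39 = 118 minutes
Angular displacement: 118 x 0.5 = 59 degrees

Final answer: 59 degrees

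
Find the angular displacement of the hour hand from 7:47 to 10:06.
The hour hand moves 0.5 degrees per minute.
Time elapsed: 10:06 - 7:47 = 139 minutes
Angular displacement: 139 x 0.5 = 69.5 degrees

Final answer: 69.5 degrees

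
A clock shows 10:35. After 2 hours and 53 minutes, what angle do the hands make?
First find the time 2 hours and 53 minutes after 10:35.
Total minutes: 10 x 60 + 35 + 2 x 60 + 53 = 808.
808 mod 720 = 88 minutes = 1:28.
Now compute the angle at 1:28:
Hour hand: 1 x 30 + 28 x 0.5 = 44 degrees
Minute hand: 28 x 6 = 168 degrees
Difference: |44 - 168| = 124 degrees
The angle is 124 degrees

Final answer: 124 degrees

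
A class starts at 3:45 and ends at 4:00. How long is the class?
From 3:45 to 4:00:
(4 x 60 + 0) - (3 x 60 + 45) = 240 - 225 = 15 minutes
= 15 minutes

Final answer: 15 minutes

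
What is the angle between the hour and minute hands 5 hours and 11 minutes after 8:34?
First find the time 5 hours and 11 minutes after 8:34.
Total minutes: 8 x 60 + 34 + 5 x 60 + 11 = 825.
825 mod 720 = 105 minutes = 1:45.
Now compute the angle at 1:45:
Hour hand: 1 x 30 + 45 x 0.5 = 52.5 degrees
Minute hand: 45 x 6 = 270 degrees
Difference: |52.5 - 270| = 217.5 degrees
Smaller angle: 360 - 217.5 = 142.5 degrees

Final answer: 142.5 degrees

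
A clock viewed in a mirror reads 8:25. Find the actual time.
Reflection across the vertical (12-6) axis maps a hand at angle A degrees to (360 - A) degrees, which sends a reading of T minutes past 12:00 to (720 - T) minutes past 12:00.
Mirror reads 8:25 = 505 minutes past 12:00.
Actual time: (720 - 505) mod 720 = 215 minutes = 3:35.

Final answer: 3:35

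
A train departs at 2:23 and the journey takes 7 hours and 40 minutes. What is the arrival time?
Starting time: 2:23
Adding 40 minutes to 23 minutes: 23 + 40 = 63 minutes = 1 hour and 3 minutes
Adding 7 hours: 2 + 7 + 1 (carry) = 10
Final time: 10:03

Final answer: 10:03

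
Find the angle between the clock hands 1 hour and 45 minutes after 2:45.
First find the time 1 hour and 45 minutes after 2:45.
Total minutes: 2 x 60 + 45 + 1 x 60 + 45 = 270.
270 mod 720 = 270 minutes = 4:30.
Now compute the angle at 4:30:
Hour hand: 4 x 30 + 30 x 0.5 = 135 degrees
Minute hand: 30 x 6 = 180 degrees
Difference: |135 - 180| = 45 degrees
The angle is 45 degrees

Final answer: 45 degrees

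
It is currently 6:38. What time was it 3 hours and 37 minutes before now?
Starting time: 6:38 = 398 total minutes past 12:00
Subtracting: 3 hours and 37 minutes = 217 minutes
398 - 217 = 181 minutes
= 3 hours and 1 minute past 12:00 = 3:01

Final answer: 3:01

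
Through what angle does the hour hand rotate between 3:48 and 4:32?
The hour hand moves 0.5 degrees per minute.
Time elapsed: 4:32 - 3:48 = 44 minutes
Angular displacement: 44 x 0.5 = 22 degrees

Final answer: 22 degrees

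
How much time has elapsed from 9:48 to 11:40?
From 9:48 to 11:40:
(11 x 60 + 40) - (9 x 60 + 48) = 700 - 588 = 112 minutes
= 1 hour and 52 minutes

Final answer: 1 hour and 52 minutes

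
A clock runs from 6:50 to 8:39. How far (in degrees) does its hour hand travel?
The hour hand moves 0.5 degrees per minute.
Time elapsed: 8:39 - 6:50 = 109 minutes
Angular displacement: 109 x 0.5 = 54.5 degrees

Final answer: 54.5 degrees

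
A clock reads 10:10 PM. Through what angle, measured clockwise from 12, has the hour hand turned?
The hour hand moves 30 degrees per hour and 0.5 degrees per minute.
At 10:10: (10) x 30 + 10 x 0.5 = 300 + 5 = 305 degrees

Final answer: 305 degrees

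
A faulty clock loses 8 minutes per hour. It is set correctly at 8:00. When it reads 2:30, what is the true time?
For every 60 true minutes, the faulty clock advances 52 minutes, so 1 faulty-clock minute corresponds to 60/52 true minutes.
From 8:00 to 2:30 on the faulty dial is 390 minutes.
True elapsed: 390 x 60/52 = 450 minutes = 7 hours and 30 minutes.
True time: 8:00 + 7 hours and 30 minutes = 3:30.

Final answer: 3:30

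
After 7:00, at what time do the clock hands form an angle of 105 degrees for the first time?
At t minutes past 7:00, the hour hand is at 30 x 7 + 0.5t degrees and the minute hand is at 6t degrees.
The smaller angle between them is 105 degrees when |30H - 5.5t| = 105 or |30H - 5.5t| = 255.
With H = 7, solve 30 x 7 - 5.5t = +/- target for each target:
  t = (30 x 7 - 105) / 5.5 = 19.09
  t = (30 x 7 + 105) / 5.5 = 57.27
  t = (30 x 7 - 255) / 5.5 = -8.18 (outside (0, 60))
  t = (30 x 7 + 255) / 5.5 = 84.55 (outside (0, 60))
Valid solutions in (0, 60): {19.09, 57.27} minutes.
The first occurrence is t = 19.09 minutes.
The hands form a 105-degree angle at 19.09 minutes past 7:00.

Final answer: 19.09 minutes past 7:00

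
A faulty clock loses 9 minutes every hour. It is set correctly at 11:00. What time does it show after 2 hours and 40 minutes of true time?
For every 60 true minutes, the faulty clock advances 60 - 9 = 51 minutes.
True elapsed: 2 hours and 40 minutes = 160 minutes.
Faulty clock advances: 160 x 51/60 = 136 minutes (drift: 24 minutes behind).
Shown time: 11:00 + 136 minutes = 1:16.

Final answer: 1:16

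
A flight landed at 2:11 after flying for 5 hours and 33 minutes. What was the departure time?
Starting time: 2:11 = 131 total minutes past 12:00
Subtracting: 5 hours and 33 minutes = 333 minutes
131 - 333 = -202 (negative, add 12 hours = 720) = 518 minutes
= 8 hours and 38 minutes past 12:00 = 8:38

Final answer: 8:38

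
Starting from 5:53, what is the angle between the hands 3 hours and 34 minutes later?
First find the time 3 hours and 34 minutes after 5:53.
Total minutes: 5 x 60 + 53 + 3 x 60 + 34 = 567.
567 mod 720 = 567 minutes = 9:27.
Now compute the angle at 9:27:
Hour hand: 9 x 30 + 27 x 0.5 = 283.5 degrees
Minute hand: 27 x 6 = 162 degrees
Difference: |283.5 - 162| = 121.5 degrees
The angle is 121.5 degrees

Final answer: 121.5 degrees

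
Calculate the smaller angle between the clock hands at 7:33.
Hour hand position: 7 x 30 + 33 x 0.5 = 226.5 degrees
Minute hand position: 33 x 6 = 198 degrees
Difference: |226.5 - 198| = 28.5 degrees
The angle between the hands is 28.5 degrees

Final answer: 28.5 degrees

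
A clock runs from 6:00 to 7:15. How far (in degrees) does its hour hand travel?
The hour hand moves 0.5 degrees per minute.
Time elapsed: 7:15 - 6:00 = 75 minutes
Angular displacement: 75 x 0.5 = 37.5 degrees

Final answer: 37.5 degrees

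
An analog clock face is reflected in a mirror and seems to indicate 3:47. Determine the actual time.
Reflection across the vertical (12-6) axis maps a hand at angle A degrees to (360 - A) degrees, which sends a reading of T minutes past 12:00 to (720 - T) minutes past 12:00.
Mirror reads 3:47 = 227 minutes past 12:00.
Actual time: (720 - 227) mod 720 = 493 minutes = 8:13.

Final answer: 8:13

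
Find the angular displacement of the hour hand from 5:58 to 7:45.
The hour hand moves 0.5 degrees per minute.
Time elapsed: 7:45 - 5:58 = 107 minutes
Angular displacement: 107 x 0.5 = 53.5 degrees

Final answer: 53.5 degrees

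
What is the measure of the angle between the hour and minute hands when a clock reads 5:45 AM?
Hour hand position: 5 x 30 + 45 x 0.5 = 172.5 degrees
Minute hand position: 45 x 6 = 270 degrees
Difference: |172.5 - 270| = 97.5 degrees
The angle between the hands is 97.5 degrees

Final answer: 97.5 degrees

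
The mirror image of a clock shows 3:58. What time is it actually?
Reflection across the vertical (12-6) axis maps a hand at angle A degrees to (360 - A) degrees, which sends a reading of T minutes past 12:00 to (720 - T) minutes past 12:00.
Mirror reads 3:58 = 238 minutes past 12:00.
Actual time: (720 - 238) mod 720 = 482 minutes = 8:02.

Final answer: 8:02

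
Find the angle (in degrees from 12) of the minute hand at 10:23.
The minute hand moves 6 degrees per minute.
At 10:23: 23 x 6 = 138 degrees

Final answer: 138 degrees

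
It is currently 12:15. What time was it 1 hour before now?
Starting time: 12:15 = 15 total minutes past 12:00
Subtracting: 1 hour = 60 minutes
15 - 60 = -45 (negative, add 12 hours = 720) = 675 minutes
= 11 hours and 15 minutes past 12:00 = 11:15

Final answer: 11:15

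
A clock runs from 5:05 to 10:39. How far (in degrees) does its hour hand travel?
The hour hand moves 0.5 degrees per minute.
Time elapsed: 10:39 - 5:05 = 334 minutes
Angular displacement: 334 x 0.5 = 167 degrees

Final answer: 167 degrees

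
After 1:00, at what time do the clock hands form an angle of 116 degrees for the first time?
At t minutes past 1:00, the hour hand is at 30 x 1 + 0.5t degrees and the minute hand is at 6t degrees.
The smaller angle between them is 116 degrees when |30H - 5.5t| = 116 or |30H - 5.5t| = 244.
With H = 1, solve 30 x 1 - 5.5t = +/- target for each target:
  t = (30 x 1 - 116) / 5.5 = -15.64 (outside (0, 60))
  t = (30 x 1 + 116) / 5.5 = 26.55
  t = (30 x 1 - 244) / 5.5 = -38.91 (outside (0, 60))
  t = (30 x 1 + 244) / 5.5 = 49.82
Valid solutions in (0, 60): {26.55, 49.82} minutes.
The first occurrence is t = 26.55 minutes.
The hands form a 116-degree angle at 26.55 minutes past 1:00.

Final answer: 26.55 minutes past 1:00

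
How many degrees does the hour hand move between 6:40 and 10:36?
The hour hand moves 0.5 degrees per minute.
Time elapsed: 10:36 - 6:40 = 236 minutes
Angular displacement: 236 x 0.5 = 118 degrees

Final answer: 118 degrees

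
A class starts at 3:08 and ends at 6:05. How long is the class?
From 3:08 to 6:05:
(6 x 60 + 5) - (3 x 60 + 8) = 365 - 188 = 177 minutes
= 2 hours and 57 minutes

Final answer: 2 hours and 57 minutes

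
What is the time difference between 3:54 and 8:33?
From 3:54 to 8:33:
(8 x 60 + 33) - (3 x 60 + 54) = 513 - 234 = 279 minutes
= 4 hours and 39 minutes

Final answer: 4 hours and 39 minutes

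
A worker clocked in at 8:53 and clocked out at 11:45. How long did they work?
From 8:53 to 11:45:
(11 x 60 + 45) - (8 x 60 + 53) = 705 - 533 = 172 minutes
= 2 hours and 52 minutes

Final answer: 2 hours and 52 minutes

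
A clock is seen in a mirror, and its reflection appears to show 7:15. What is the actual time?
Reflection across the vertical (12-6) axis maps a hand at angle A degrees to (360 - A) degrees, which sends a reading of T minutes past 12:00 to (720 - T) minutes past 12:00.
Mirror reads 7:15 = 435 minutes past 12:00.
Actual time: (720 - 435) mod 720 = 285 minutes = 4:45.

Final answer: 4:45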